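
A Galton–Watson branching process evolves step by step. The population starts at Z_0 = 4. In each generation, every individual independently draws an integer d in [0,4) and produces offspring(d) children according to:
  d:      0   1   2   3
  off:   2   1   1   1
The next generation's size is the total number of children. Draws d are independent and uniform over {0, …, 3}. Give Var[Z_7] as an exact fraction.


2894109375/67108864

Outcome values over d=0..3: [2, 1, 1, 1]
Σy = 5, Σy² = 7, M = 4
μ = 5/4 = 5/4,  σ² = 7/4 − (5/4)² = 3/16
V_0 = 0, E_0 = 4
V_1 = 3/16·E_0 + (5/4)²·V_0 = 3/4;  E_1 = 5
V_2 = 3/16·E_1 + (5/4)²·V_1 = 135/64;  E_2 = 25/4
V_3 = 3/16·E_2 + (5/4)²·V_2 = 4575/1024;  E_3 = 125/16
V_4 = 3/16·E_3 + (5/4)²·V_3 = 138375/16384;  E_4 = 625/64
V_5 = 3/16·E_4 + (5/4)²·V_4 = 3939375/262144;  E_5 = 3125/256
V_6 = 3/16·E_5 + (5/4)²·V_5 = 108084375/4194304;  E_6 = 15625/1024
V_7 = 3/16·E_6 + (5/4)²·V_6 = 2894109375/67108864;  E_7 = 78125/4096


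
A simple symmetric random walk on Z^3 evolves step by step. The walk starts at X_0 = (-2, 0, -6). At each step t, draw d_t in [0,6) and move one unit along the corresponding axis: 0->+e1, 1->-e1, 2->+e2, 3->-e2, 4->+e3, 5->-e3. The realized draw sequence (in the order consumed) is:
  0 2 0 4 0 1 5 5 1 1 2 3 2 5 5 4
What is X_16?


t=0: X=(-2, 0, -6), d=0 → +e1, X_1=(-1, 0, -6)
t=1: X=(-1, 0, -6), d=2 → +e2, X_2=(-1, 1, -6)
t=2: X=(-1, 1, -6), d=0 → +e1, X_3=(0, 1, -6)
t=3: X=(0, 1, -6), d=4 → +e3, X_4=(0, 1, -5)
t=4: X=(0, 1, -5), d=0 → +e1, X_5=(1, 1, -5)
t=5: X=(1, 1, -5), d=1 → -e1, X_6=(0, 1, -5)
t=6: X=(0, 1, -5), d=5 → -e3, X_7=(0, 1, -6)
t=7: X=(0, 1, -6), d=5 → -e3, X_8=(0, 1, -7)
t=8: X=(0, 1, -7), d=1 → -e1, X_9=(-1, 1, -7)
t=9: X=(-1, 1, -7), d=1 → -e1, X_10=(-2, 1, -7)
t=10: X=(-2, 1, -7), d=2 → +e2, X_11=(-2, 2, -7)
t=11: X=(-2, 2, -7), d=3 → -e2, X_12=(-2, 1, -7)
t=12: X=(-2, 1, -7), d=2 → +e2, X_13=(-2, 2, -7)
t=13: X=(-2, 2, -7), d=5 → -e3, X_14=(-2, 2, -8)
t=14: X=(-2, 2, -8), d=5 → -e3, X_15=(-2, 2, -9)
t=15: X=(-2, 2, -9), d=4 → +e3, X_16=(-2, 2, -8)

(-2, 2, -8)


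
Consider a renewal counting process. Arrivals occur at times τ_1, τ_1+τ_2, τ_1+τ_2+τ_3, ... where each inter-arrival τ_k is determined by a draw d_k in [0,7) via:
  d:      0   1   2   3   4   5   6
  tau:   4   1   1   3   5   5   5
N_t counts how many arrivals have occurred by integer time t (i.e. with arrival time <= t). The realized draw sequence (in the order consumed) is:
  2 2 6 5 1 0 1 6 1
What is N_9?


draw d_1=2: τ_1=1, arrival time A_1=1
draw d_2=2: τ_2=1, arrival time A_2=2
draw d_3=6: τ_3=5, arrival time A_3=7
draw d_4=5: τ_4=5, arrival time A_4=12
draw d_5=1: τ_5=1, arrival time A_5=13
draw d_6=0: τ_6=4, arrival time A_6=17
draw d_7=1: τ_7=1, arrival time A_7=18
draw d_8=6: τ_8=5, arrival time A_8=23
draw d_9=1: τ_9=1, arrival time A_9=24
N_t over t=0..9: 0:0 1:1 2:2 3:2 4:2 5:2 6:2 7:3 8:3 9:3

3


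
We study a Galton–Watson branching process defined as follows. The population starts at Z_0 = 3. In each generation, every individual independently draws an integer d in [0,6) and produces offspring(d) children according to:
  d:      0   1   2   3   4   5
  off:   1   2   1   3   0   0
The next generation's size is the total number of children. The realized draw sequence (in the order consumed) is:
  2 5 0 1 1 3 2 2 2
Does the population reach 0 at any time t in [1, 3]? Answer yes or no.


gen 0: Z_0=3, draws=[2, 5, 0], offspring=[1, 0, 1], Z_1=2
gen 1: Z_1=2, draws=[1, 1], offspring=[2, 2], Z_2=4
gen 2: Z_2=4, draws=[3, 2, 2, 2], offspring=[3, 1, 1, 1], Z_3=6

no


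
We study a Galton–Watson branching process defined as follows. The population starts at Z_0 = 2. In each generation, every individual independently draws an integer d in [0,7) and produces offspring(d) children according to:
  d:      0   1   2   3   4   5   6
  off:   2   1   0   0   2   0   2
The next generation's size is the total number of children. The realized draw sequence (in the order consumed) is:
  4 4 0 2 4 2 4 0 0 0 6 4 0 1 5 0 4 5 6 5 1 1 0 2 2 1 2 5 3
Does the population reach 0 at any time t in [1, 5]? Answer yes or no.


no

gen 0: Z_0=2, draws=[4, 4], offspring=[2, 2], Z_1=4
gen 1: Z_1=4, draws=[0, 2, 4, 2], offspring=[2, 0, 2, 0], Z_2=4
gen 2: Z_2=4, draws=[4, 0, 0, 0], offspring=[2, 2, 2, 2], Z_3=8
gen 3: Z_3=8, draws=[6, 4, 0, 1, 5, 0, 4, 5], offspring=[2, 2, 2, 1, 0, 2, 2, 0], Z_4=11
gen 4: Z_4=11, draws=[6, 5, 1, 1, 0, 2, 2, 1, 2, 5, 3], offspring=[2, 0, 1, 1, 2, 0, 0, 1, 0, 0, 0], Z_5=7


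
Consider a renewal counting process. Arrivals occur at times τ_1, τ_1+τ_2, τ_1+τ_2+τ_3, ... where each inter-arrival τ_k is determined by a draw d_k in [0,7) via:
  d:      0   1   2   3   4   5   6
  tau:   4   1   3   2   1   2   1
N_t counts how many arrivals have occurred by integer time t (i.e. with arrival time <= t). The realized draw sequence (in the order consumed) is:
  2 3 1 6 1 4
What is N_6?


draw d_1=2: τ_1=3, arrival time A_1=3
draw d_2=3: τ_2=2, arrival time A_2=5
draw d_3=1: τ_3=1, arrival time A_3=6
draw d_4=6: τ_4=1, arrival time A_4=7
draw d_5=1: τ_5=1, arrival time A_5=8
draw d_6=4: τ_6=1, arrival time A_6=9
N_t over t=0..6: 0:0 1:0 2:0 3:1 4:1 5:2 6:3

3


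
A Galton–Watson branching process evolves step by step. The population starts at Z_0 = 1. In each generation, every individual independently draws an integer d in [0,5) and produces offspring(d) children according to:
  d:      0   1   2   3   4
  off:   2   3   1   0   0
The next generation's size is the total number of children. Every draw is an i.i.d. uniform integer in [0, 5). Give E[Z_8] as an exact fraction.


Outcome values over d=0..4: [2, 3, 1, 0, 0]
Σy = 6, Σy² = 14, M = 5
μ = 6/5 = 6/5,  σ² = 14/5 − (6/5)² = 34/25
E[Z_0] = 1
E[Z_1] = 6/5·E[Z_0] = 6/5
E[Z_2] = 6/5·E[Z_1] = 36/25
E[Z_3] = 6/5·E[Z_2] = 216/125
E[Z_4] = 6/5·E[Z_3] = 1296/625
E[Z_5] = 6/5·E[Z_4] = 7776/3125
E[Z_6] = 6/5·E[Z_5] = 46656/15625
E[Z_7] = 6/5·E[Z_6] = 279936/78125
E[Z_8] = 6/5·E[Z_7] = 1679616/390625

1679616/390625


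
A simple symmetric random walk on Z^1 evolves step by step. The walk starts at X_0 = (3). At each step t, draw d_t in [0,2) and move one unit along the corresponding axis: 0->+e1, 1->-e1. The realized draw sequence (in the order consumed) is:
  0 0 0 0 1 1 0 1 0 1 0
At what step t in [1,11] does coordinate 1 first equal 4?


1

t=0: X=(3), d=0 → +e1, X_1=(4)
t=1: X=(4), d=0 → +e1, X_2=(5)
t=2: X=(5), d=0 → +e1, X_3=(6)
t=3: X=(6), d=0 → +e1, X_4=(7)
t=4: X=(7), d=1 → -e1, X_5=(6)
t=5: X=(6), d=1 → -e1, X_6=(5)
t=6: X=(5), d=0 → +e1, X_7=(6)
t=7: X=(6), d=1 → -e1, X_8=(5)
t=8: X=(5), d=0 → +e1, X_9=(6)
t=9: X=(6), d=1 → -e1, X_10=(5)
t=10: X=(5), d=0 → +e1, X_11=(6)


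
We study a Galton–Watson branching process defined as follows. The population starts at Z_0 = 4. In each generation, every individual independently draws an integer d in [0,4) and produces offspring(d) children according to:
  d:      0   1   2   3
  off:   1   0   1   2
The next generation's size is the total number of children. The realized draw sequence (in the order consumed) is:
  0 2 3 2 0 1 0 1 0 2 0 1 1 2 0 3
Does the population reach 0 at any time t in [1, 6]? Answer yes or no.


gen 0: Z_0=4, draws=[0, 2, 3, 2], offspring=[1, 1, 2, 1], Z_1=5
gen 1: Z_1=5, draws=[0, 1, 0, 1, 0], offspring=[1, 0, 1, 0, 1], Z_2=3
gen 2: Z_2=3, draws=[2, 0, 1], offspring=[1, 1, 0], Z_3=2
gen 3: Z_3=2, draws=[1, 2], offspring=[0, 1], Z_4=1
gen 4: Z_4=1, draws=[0], offspring=[1], Z_5=1
gen 5: Z_5=1, draws=[3], offspring=[2], Z_6=2

no


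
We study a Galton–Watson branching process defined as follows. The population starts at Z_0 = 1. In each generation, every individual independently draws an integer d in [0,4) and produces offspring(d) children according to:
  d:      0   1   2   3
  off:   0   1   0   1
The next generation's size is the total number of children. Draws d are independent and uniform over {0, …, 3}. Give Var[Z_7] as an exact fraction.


127/16384

Outcome values over d=0..3: [0, 1, 0, 1]
Σy = 2, Σy² = 2, M = 4
μ = 2/4 = 1/2,  σ² = 2/4 − (1/2)² = 1/4
V_0 = 0, E_0 = 1
V_1 = 1/4·E_0 + (1/2)²·V_0 = 1/4;  E_1 = 1/2
V_2 = 1/4·E_1 + (1/2)²·V_1 = 3/16;  E_2 = 1/4
V_3 = 1/4·E_2 + (1/2)²·V_2 = 7/64;  E_3 = 1/8
V_4 = 1/4·E_3 + (1/2)²·V_3 = 15/256;  E_4 = 1/16
V_5 = 1/4·E_4 + (1/2)²·V_4 = 31/1024;  E_5 = 1/32
V_6 = 1/4·E_5 + (1/2)²·V_5 = 63/4096;  E_6 = 1/64
V_7 = 1/4·E_6 + (1/2)²·V_6 = 127/16384;  E_7 = 1/128


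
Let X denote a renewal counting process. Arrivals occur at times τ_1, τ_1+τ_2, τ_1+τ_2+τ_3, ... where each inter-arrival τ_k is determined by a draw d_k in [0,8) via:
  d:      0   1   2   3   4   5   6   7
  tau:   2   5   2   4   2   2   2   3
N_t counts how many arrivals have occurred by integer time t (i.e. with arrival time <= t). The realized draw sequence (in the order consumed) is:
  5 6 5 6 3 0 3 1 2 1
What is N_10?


draw d_1=5: τ_1=2, arrival time A_1=2
draw d_2=6: τ_2=2, arrival time A_2=4
draw d_3=5: τ_3=2, arrival time A_3=6
draw d_4=6: τ_4=2, arrival time A_4=8
draw d_5=3: τ_5=4, arrival time A_5=12
draw d_6=0: τ_6=2, arrival time A_6=14
draw d_7=3: τ_7=4, arrival time A_7=18
draw d_8=1: τ_8=5, arrival time A_8=23
draw d_9=2: τ_9=2, arrival time A_9=25
draw d_10=1: τ_10=5, arrival time A_10=30
N_t over t=0..10: 0:0 1:0 2:1 3:1 4:2 5:2 6:3 7:3 8:4 9:4 10:4

4


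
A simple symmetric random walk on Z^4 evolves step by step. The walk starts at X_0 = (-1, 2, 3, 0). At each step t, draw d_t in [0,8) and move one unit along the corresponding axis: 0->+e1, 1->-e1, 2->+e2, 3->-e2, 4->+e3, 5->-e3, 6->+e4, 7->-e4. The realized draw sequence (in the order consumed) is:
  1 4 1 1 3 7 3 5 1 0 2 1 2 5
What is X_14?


t=0: X=(-1, 2, 3, 0), d=1 → -e1, X_1=(-2, 2, 3, 0)
t=1: X=(-2, 2, 3, 0), d=4 → +e3, X_2=(-2, 2, 4, 0)
t=2: X=(-2, 2, 4, 0), d=1 → -e1, X_3=(-3, 2, 4, 0)
t=3: X=(-3, 2, 4, 0), d=1 → -e1, X_4=(-4, 2, 4, 0)
t=4: X=(-4, 2, 4, 0), d=3 → -e2, X_5=(-4, 1, 4, 0)
t=5: X=(-4, 1, 4, 0), d=7 → -e4, X_6=(-4, 1, 4, -1)
t=6: X=(-4, 1, 4, -1), d=3 → -e2, X_7=(-4, 0, 4, -1)
t=7: X=(-4, 0, 4, -1), d=5 → -e3, X_8=(-4, 0, 3, -1)
t=8: X=(-4, 0, 3, -1), d=1 → -e1, X_9=(-5, 0, 3, -1)
t=9: X=(-5, 0, 3, -1), d=0 → +e1, X_10=(-4, 0, 3, -1)
t=10: X=(-4, 0, 3, -1), d=2 → +e2, X_11=(-4, 1, 3, -1)
t=11: X=(-4, 1, 3, -1), d=1 → -e1, X_12=(-5, 1, 3, -1)
t=12: X=(-5, 1, 3, -1), d=2 → +e2, X_13=(-5, 2, 3, -1)
t=13: X=(-5, 2, 3, -1), d=5 → -e3, X_14=(-5, 2, 2, -1)

(-5, 2, 2, -1)


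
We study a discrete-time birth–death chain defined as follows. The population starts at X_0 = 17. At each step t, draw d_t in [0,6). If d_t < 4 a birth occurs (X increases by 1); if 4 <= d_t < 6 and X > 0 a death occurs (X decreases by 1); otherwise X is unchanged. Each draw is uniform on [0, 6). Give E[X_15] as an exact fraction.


22

X can drop by at most 1 per step and X_0 = 17 > T = 15, so X_t >= 17 − t >= 2 > 0 for every t <= 15: the floor at 0 (the 'and X > 0' condition) never binds. Hence X_15 = X_0 + Σ_{t<15} Y_t with i.i.d. increments Y_t = y(d_t) ∈ {+1, −1, 0}.
Outcome values over d=0..5: [1, 1, 1, 1, -1, -1]
Σy = 2, Σy² = 6, M = 6
μ = 2/6 = 1/3,  σ² = 6/6 − (1/3)² = 8/9
E[X_15] = 17 + 15·(1/3) = 22


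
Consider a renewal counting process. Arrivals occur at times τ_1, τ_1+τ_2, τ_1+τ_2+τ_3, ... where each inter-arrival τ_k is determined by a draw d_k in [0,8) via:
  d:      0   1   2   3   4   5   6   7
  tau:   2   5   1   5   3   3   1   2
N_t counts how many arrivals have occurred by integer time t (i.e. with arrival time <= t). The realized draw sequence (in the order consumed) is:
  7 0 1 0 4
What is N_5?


draw d_1=7: τ_1=2, arrival time A_1=2
draw d_2=0: τ_2=2, arrival time A_2=4
draw d_3=1: τ_3=5, arrival time A_3=9
draw d_4=0: τ_4=2, arrival time A_4=11
draw d_5=4: τ_5=3, arrival time A_5=14
N_t over t=0..5: 0:0 1:0 2:1 3:1 4:2 5:2

2


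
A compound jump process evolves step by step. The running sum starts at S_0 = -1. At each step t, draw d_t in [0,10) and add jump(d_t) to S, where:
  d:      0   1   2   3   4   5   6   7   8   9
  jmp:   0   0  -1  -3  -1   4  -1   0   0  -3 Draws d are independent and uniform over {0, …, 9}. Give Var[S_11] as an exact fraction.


759/20

Outcome values over d=0..9: [0, 0, -1, -3, -1, 4, -1, 0, 0, -3]
Σy = -5, Σy² = 37, M = 10
μ = -5/10 = -1/2,  σ² = 37/10 − (-1/2)² = 69/20
Independent increments: Var[S_11] = 11·σ² = 11·(69/20) = 759/20


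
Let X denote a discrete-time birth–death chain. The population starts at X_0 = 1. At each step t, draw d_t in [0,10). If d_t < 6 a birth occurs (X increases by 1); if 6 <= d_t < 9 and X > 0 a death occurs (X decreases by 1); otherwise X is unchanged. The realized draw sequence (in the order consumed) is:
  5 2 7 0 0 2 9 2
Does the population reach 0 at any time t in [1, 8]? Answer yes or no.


t=0: X=1, d=5 → birth, X_1=2
t=1: X=2, d=2 → birth, X_2=3
t=2: X=3, d=7 → death, X_3=2
t=3: X=2, d=0 → birth, X_4=3
t=4: X=3, d=0 → birth, X_5=4
t=5: X=4, d=2 → birth, X_6=5
t=6: X=5, d=9 → hold, X_7=5
t=7: X=5, d=2 → birth, X_8=6

no


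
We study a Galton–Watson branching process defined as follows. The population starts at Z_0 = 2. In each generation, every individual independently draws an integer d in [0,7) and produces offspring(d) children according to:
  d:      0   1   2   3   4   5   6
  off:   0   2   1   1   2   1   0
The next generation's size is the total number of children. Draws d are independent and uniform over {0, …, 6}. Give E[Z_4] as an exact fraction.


Outcome values over d=0..6: [0, 2, 1, 1, 2, 1, 0]
Σy = 7, Σy² = 11, M = 7
μ = 7/7 = 1,  σ² = 11/7 − (1)² = 4/7
E[Z_0] = 2
E[Z_1] = 1·E[Z_0] = 2
E[Z_2] = 1·E[Z_1] = 2
E[Z_3] = 1·E[Z_2] = 2
E[Z_4] = 1·E[Z_3] = 2

2


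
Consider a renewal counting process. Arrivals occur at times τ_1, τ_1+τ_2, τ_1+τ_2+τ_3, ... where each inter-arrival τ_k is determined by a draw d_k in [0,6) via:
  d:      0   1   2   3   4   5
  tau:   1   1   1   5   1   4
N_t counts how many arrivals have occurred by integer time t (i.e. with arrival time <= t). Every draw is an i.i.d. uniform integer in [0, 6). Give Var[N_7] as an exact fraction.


10234316/4782969

Inter-arrival values over d=0..5: [1, 1, 1, 5, 1, 4]
Each d has probability 1/6, so the pmf of τ is: f(1) = 2/3, f(4) = 1/6, f(5) = 1/6
Let p_n(j) = P(N_n = j), with p_0 = [1]. Condition on τ_1: p_n(0) = P(τ > n), and for j >= 1, p_n(j) = Σ_{k<=n} f(k)·p_{n−k}(j−1)
p_1 = [1/3, 2/3]  (j = 0..1)
p_2 = [1/3, 2/9, 4/9]  (j = 0..2)
p_3 = [1/3, 2/9, 4/27, 8/27]  (j = 0..3)
p_4 = [1/6, 7/18, 4/27, 8/81, 16/81]  (j = 0..4)
p_5 = [0, 1/3, 10/27, 8/81, 16/243, 32/243]  (j = 0..5)
p_6 = [0, 1/9, 10/27, 26/81, 16/243, 32/729, 64/729]  (j = 0..6)
p_7 = [0, 1/9, 4/27, 28/81, 64/243, 32/729, 64/2187, 128/2187]  (j = 0..7)
E[N_7] = Σ j·p_7(j) = 7223/2187;  E[N_7²] = Σ j²·p_7(j) = 28535/2187
Var[N_7] = 28535/2187 − (7223/2187)² = 10234316/4782969


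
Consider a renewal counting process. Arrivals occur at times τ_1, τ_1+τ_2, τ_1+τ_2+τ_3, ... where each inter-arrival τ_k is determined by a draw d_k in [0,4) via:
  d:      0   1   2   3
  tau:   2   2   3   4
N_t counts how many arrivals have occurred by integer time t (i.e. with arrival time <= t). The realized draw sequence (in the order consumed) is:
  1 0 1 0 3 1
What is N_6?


3

draw d_1=1: τ_1=2, arrival time A_1=2
draw d_2=0: τ_2=2, arrival time A_2=4
draw d_3=1: τ_3=2, arrival time A_3=6
draw d_4=0: τ_4=2, arrival time A_4=8
draw d_5=3: τ_5=4, arrival time A_5=12
draw d_6=1: τ_6=2, arrival time A_6=14
N_t over t=0..6: 0:0 1:0 2:1 3:1 4:2 5:2 6:3


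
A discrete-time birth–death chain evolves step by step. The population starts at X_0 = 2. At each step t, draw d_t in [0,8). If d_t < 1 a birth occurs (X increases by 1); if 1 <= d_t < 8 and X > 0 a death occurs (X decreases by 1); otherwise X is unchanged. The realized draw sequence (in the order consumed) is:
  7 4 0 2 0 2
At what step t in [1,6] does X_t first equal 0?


2

t=0: X=2, d=7 → death, X_1=1
t=1: X=1, d=4 → death, X_2=0
t=2: X=0, d=0 → birth, X_3=1
t=3: X=1, d=2 → death, X_4=0
t=4: X=0, d=0 → birth, X_5=1
t=5: X=1, d=2 → death, X_6=0


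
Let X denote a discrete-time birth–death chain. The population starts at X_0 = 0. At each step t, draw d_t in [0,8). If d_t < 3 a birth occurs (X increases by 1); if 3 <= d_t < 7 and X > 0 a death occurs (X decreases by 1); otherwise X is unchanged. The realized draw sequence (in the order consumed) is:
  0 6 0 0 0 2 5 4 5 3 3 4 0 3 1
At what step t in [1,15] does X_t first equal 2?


4

t=0: X=0, d=0 → birth, X_1=1
t=1: X=1, d=6 → death, X_2=0
t=2: X=0, d=0 → birth, X_3=1
t=3: X=1, d=0 → birth, X_4=2
t=4: X=2, d=0 → birth, X_5=3
t=5: X=3, d=2 → birth, X_6=4
t=6: X=4, d=5 → death, X_7=3
t=7: X=3, d=4 → death, X_8=2
t=8: X=2, d=5 → death, X_9=1
t=9: X=1, d=3 → death, X_10=0
t=10: X=0, d=3 → hold, X_11=0
t=11: X=0, d=4 → hold, X_12=0
t=12: X=0, d=0 → birth, X_13=1
t=13: X=1, d=3 → death, X_14=0
t=14: X=0, d=1 → birth, X_15=1


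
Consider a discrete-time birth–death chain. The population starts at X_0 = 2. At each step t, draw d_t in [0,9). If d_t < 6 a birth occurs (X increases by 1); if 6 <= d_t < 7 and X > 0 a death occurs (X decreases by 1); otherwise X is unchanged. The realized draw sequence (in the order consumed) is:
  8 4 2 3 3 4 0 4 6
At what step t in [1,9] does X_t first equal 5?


t=0: X=2, d=8 → hold, X_1=2
t=1: X=2, d=4 → birth, X_2=3
t=2: X=3, d=2 → birth, X_3=4
t=3: X=4, d=3 → birth, X_4=5
t=4: X=5, d=3 → birth, X_5=6
t=5: X=6, d=4 → birth, X_6=7
t=6: X=7, d=0 → birth, X_7=8
t=7: X=8, d=4 → birth, X_8=9
t=8: X=9, d=6 → death, X_9=8

4


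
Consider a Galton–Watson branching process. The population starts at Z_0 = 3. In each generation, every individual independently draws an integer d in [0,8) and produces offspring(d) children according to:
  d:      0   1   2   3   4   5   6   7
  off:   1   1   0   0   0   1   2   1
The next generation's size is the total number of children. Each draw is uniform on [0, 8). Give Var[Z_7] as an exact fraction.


217341873/268435456

Outcome values over d=0..7: [1, 1, 0, 0, 0, 1, 2, 1]
Σy = 6, Σy² = 8, M = 8
μ = 6/8 = 3/4,  σ² = 8/8 − (3/4)² = 7/16
V_0 = 0, E_0 = 3
V_1 = 7/16·E_0 + (3/4)²·V_0 = 21/16;  E_1 = 9/4
V_2 = 7/16·E_1 + (3/4)²·V_1 = 441/256;  E_2 = 27/16
V_3 = 7/16·E_2 + (3/4)²·V_2 = 6993/4096;  E_3 = 81/64
V_4 = 7/16·E_3 + (3/4)²·V_3 = 99225/65536;  E_4 = 243/256
V_5 = 7/16·E_4 + (3/4)²·V_4 = 1328481/1048576;  E_5 = 729/1024
V_6 = 7/16·E_5 + (3/4)²·V_5 = 17181801/16777216;  E_6 = 2187/4096
V_7 = 7/16·E_6 + (3/4)²·V_6 = 217341873/268435456;  E_7 = 6561/16384


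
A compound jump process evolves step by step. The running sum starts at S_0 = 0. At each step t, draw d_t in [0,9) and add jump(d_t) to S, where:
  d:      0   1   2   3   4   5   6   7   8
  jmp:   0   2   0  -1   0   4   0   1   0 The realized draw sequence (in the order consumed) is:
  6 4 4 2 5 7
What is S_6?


5

t=0: S=0, d=6, jump=0, S_1=0
t=1: S=0, d=4, jump=0, S_2=0
t=2: S=0, d=4, jump=0, S_3=0
t=3: S=0, d=2, jump=0, S_4=0
t=4: S=0, d=5, jump=4, S_5=4
t=5: S=4, d=7, jump=1, S_6=5


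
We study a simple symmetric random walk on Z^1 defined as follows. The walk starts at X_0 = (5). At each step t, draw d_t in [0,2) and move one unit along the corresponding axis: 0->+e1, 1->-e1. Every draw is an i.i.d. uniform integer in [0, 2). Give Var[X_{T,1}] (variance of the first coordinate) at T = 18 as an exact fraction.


Outcome values over d=0..1: [1, -1]
Σy = 0, Σy² = 2, M = 2
μ = 0/2 = 0,  σ² = 2/2 − (0)² = 1
Independent increments: Var[X_18] = 18·σ² = 18·(1) = 18

18


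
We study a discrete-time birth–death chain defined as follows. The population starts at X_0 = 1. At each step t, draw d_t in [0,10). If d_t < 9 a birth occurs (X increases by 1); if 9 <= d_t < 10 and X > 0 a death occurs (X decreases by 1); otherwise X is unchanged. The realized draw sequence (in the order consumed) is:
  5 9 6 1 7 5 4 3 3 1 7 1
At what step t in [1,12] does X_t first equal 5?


6

t=0: X=1, d=5 → birth, X_1=2
t=1: X=2, d=9 → death, X_2=1
t=2: X=1, d=6 → birth, X_3=2
t=3: X=2, d=1 → birth, X_4=3
t=4: X=3, d=7 → birth, X_5=4
t=5: X=4, d=5 → birth, X_6=5
t=6: X=5, d=4 → birth, X_7=6
t=7: X=6, d=3 → birth, X_8=7
t=8: X=7, d=3 → birth, X_9=8
t=9: X=8, d=1 → birth, X_10=9
t=10: X=9, d=7 → birth, X_11=10
t=11: X=10, d=1 → birth, X_12=11


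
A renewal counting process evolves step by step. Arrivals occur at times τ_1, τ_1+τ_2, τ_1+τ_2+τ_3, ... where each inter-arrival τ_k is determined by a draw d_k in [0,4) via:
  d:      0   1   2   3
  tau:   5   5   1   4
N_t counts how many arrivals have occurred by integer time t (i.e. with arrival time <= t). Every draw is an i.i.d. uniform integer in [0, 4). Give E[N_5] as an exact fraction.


1237/1024

Inter-arrival values over d=0..3: [5, 5, 1, 4]
Each d has probability 1/4, so the pmf of τ is: f(1) = 1/4, f(4) = 1/4, f(5) = 1/2
Renewal equation for m(n) = E[N_n]: condition on τ_1 = k (if k <= n, one arrival plus a fresh copy on the remaining n−k steps): m(n) = F(n) + Σ_{k<=n} f(k)·m(n−k), where F(n) = P(τ <= n) and m(0) = 0
m(1) = F(1) = 1/4
m(2) = F(2) + f(1)·m(1) = 1/4 + 1/4·1/4 = 5/16
m(3) = F(3) + f(1)·m(2) = 1/4 + 1/4·5/16 = 21/64
m(4) = F(4) + f(1)·m(3) = 1/2 + 1/4·21/64 = 149/256
m(5) = F(5) + f(1)·m(4) + f(4)·m(1) = 1 + 1/4·149/256 + 1/4·1/4 = 1237/1024
E[N_5] = m(5) = 1237/1024


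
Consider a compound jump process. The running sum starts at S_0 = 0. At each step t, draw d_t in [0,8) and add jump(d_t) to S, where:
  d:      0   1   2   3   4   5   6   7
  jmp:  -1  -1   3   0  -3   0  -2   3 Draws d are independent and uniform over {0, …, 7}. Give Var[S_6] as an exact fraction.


Outcome values over d=0..7: [-1, -1, 3, 0, -3, 0, -2, 3]
Σy = -1, Σy² = 33, M = 8
μ = -1/8 = -1/8,  σ² = 33/8 − (-1/8)² = 263/64
Independent increments: Var[S_6] = 6·σ² = 6·(263/64) = 789/32

789/32


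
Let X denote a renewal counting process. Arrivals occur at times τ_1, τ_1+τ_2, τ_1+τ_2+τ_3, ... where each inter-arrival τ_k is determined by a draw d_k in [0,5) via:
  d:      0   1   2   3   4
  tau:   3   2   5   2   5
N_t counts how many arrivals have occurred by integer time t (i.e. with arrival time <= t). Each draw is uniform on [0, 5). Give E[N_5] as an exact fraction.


33/25

Inter-arrival values over d=0..4: [3, 2, 5, 2, 5]
Each d has probability 1/5, so the pmf of τ is: f(2) = 2/5, f(3) = 1/5, f(5) = 2/5
Renewal equation for m(n) = E[N_n]: condition on τ_1 = k (if k <= n, one arrival plus a fresh copy on the remaining n−k steps): m(n) = F(n) + Σ_{k<=n} f(k)·m(n−k), where F(n) = P(τ <= n) and m(0) = 0
m(1) = F(1) = 0
m(2) = F(2) = 2/5
m(3) = F(3) = 3/5
m(4) = F(4) + f(2)·m(2) = 3/5 + 2/5·2/5 = 19/25
m(5) = F(5) + f(2)·m(3) + f(3)·m(2) = 1 + 2/5·3/5 + 1/5·2/5 = 33/25
E[N_5] = m(5) = 33/25


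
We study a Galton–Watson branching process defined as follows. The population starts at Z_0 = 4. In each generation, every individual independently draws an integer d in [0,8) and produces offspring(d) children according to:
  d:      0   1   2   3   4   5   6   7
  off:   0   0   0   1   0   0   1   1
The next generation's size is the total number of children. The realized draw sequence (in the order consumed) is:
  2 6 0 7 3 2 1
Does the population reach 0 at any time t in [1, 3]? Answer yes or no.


gen 0: Z_0=4, draws=[2, 6, 0, 7], offspring=[0, 1, 0, 1], Z_1=2
gen 1: Z_1=2, draws=[3, 2], offspring=[1, 0], Z_2=1
gen 2: Z_2=1, draws=[1], offspring=[0], Z_3=0

yes


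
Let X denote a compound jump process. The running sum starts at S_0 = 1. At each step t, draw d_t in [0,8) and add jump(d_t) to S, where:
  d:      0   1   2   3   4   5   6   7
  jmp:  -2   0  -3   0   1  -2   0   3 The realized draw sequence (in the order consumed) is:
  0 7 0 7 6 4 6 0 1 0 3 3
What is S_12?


t=0: S=1, d=0, jump=-2, S_1=-1
t=1: S=-1, d=7, jump=3, S_2=2
t=2: S=2, d=0, jump=-2, S_3=0
t=3: S=0, d=7, jump=3, S_4=3
t=4: S=3, d=6, jump=0, S_5=3
t=5: S=3, d=4, jump=1, S_6=4
t=6: S=4, d=6, jump=0, S_7=4
t=7: S=4, d=0, jump=-2, S_8=2
t=8: S=2, d=1, jump=0, S_9=2
t=9: S=2, d=0, jump=-2, S_10=0
t=10: S=0, d=3, jump=0, S_11=0
t=11: S=0, d=3, jump=0, S_12=0

0


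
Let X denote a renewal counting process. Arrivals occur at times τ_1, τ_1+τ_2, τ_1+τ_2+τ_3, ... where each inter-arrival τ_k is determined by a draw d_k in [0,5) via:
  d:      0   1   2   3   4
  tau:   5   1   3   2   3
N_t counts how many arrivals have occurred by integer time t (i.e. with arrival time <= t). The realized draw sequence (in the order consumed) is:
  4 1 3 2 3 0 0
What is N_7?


draw d_1=4: τ_1=3, arrival time A_1=3
draw d_2=1: τ_2=1, arrival time A_2=4
draw d_3=3: τ_3=2, arrival time A_3=6
draw d_4=2: τ_4=3, arrival time A_4=9
draw d_5=3: τ_5=2, arrival time A_5=11
draw d_6=0: τ_6=5, arrival time A_6=16
draw d_7=0: τ_7=5, arrival time A_7=21
N_t over t=0..7: 0:0 1:0 2:0 3:1 4:2 5:2 6:3 7:3

3


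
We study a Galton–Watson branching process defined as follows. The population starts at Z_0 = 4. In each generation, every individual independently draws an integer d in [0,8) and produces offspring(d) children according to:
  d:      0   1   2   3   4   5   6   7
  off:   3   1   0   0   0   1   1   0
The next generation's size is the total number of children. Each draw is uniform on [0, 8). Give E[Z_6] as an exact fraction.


Outcome values over d=0..7: [3, 1, 0, 0, 0, 1, 1, 0]
Σy = 6, Σy² = 12, M = 8
μ = 6/8 = 3/4,  σ² = 12/8 − (3/4)² = 15/16
E[Z_0] = 4
E[Z_1] = 3/4·E[Z_0] = 3
E[Z_2] = 3/4·E[Z_1] = 9/4
E[Z_3] = 3/4·E[Z_2] = 27/16
E[Z_4] = 3/4·E[Z_3] = 81/64
E[Z_5] = 3/4·E[Z_4] = 243/256
E[Z_6] = 3/4·E[Z_5] = 729/1024

729/1024


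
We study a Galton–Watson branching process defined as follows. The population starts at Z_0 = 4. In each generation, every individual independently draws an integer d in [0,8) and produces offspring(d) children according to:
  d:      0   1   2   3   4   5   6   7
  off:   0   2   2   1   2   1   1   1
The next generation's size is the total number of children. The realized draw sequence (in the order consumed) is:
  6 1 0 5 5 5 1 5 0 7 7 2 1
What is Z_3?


gen 0: Z_0=4, draws=[6, 1, 0, 5], offspring=[1, 2, 0, 1], Z_1=4
gen 1: Z_1=4, draws=[5, 5, 1, 5], offspring=[1, 1, 2, 1], Z_2=5
gen 2: Z_2=5, draws=[0, 7, 7, 2, 1], offspring=[0, 1, 1, 2, 2], Z_3=6

6


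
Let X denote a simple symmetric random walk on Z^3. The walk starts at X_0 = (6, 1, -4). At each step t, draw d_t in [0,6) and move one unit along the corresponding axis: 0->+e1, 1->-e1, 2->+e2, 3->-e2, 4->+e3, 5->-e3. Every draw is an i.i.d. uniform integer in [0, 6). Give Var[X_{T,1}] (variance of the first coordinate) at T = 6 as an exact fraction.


2

Outcome values over d=0..5: [1, -1, 0, 0, 0, 0]
Σy = 0, Σy² = 2, M = 6
μ = 0/6 = 0,  σ² = 2/6 − (0)² = 1/3
Independent increments: Var[X_6] = 6·σ² = 6·(1/3) = 2


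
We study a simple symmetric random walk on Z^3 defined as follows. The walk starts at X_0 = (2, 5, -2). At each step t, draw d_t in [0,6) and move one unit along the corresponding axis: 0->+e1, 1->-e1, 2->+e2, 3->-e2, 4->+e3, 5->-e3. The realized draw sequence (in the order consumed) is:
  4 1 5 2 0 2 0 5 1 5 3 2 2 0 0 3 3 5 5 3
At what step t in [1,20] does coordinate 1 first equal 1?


t=0: X=(2, 5, -2), d=4 → +e3, X_1=(2, 5, -1)
t=1: X=(2, 5, -1), d=1 → -e1, X_2=(1, 5, -1)
t=2: X=(1, 5, -1), d=5 → -e3, X_3=(1, 5, -2)
t=3: X=(1, 5, -2), d=2 → +e2, X_4=(1, 6, -2)
t=4: X=(1, 6, -2), d=0 → +e1, X_5=(2, 6, -2)
t=5: X=(2, 6, -2), d=2 → +e2, X_6=(2, 7, -2)
t=6: X=(2, 7, -2), d=0 → +e1, X_7=(3, 7, -2)
t=7: X=(3, 7, -2), d=5 → -e3, X_8=(3, 7, -3)
t=8: X=(3, 7, -3), d=1 → -e1, X_9=(2, 7, -3)
t=9: X=(2, 7, -3), d=5 → -e3, X_10=(2, 7, -4)
t=10: X=(2, 7, -4), d=3 → -e2, X_11=(2, 6, -4)
t=11: X=(2, 6, -4), d=2 → +e2, X_12=(2, 7, -4)
t=12: X=(2, 7, -4), d=2 → +e2, X_13=(2, 8, -4)
t=13: X=(2, 8, -4), d=0 → +e1, X_14=(3, 8, -4)
t=14: X=(3, 8, -4), d=0 → +e1, X_15=(4, 8, -4)
t=15: X=(4, 8, -4), d=3 → -e2, X_16=(4, 7, -4)
t=16: X=(4, 7, -4), d=3 → -e2, X_17=(4, 6, -4)
t=17: X=(4, 6, -4), d=5 → -e3, X_18=(4, 6, -5)
t=18: X=(4, 6, -5), d=5 → -e3, X_19=(4, 6, -6)
t=19: X=(4, 6, -6), d=3 → -e2, X_20=(4, 5, -6)

2


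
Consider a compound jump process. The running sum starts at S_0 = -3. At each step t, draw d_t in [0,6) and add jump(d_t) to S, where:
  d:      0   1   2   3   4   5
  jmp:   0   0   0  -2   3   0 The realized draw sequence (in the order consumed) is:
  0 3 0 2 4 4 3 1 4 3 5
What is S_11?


t=0: S=-3, d=0, jump=0, S_1=-3
t=1: S=-3, d=3, jump=-2, S_2=-5
t=2: S=-5, d=0, jump=0, S_3=-5
t=3: S=-5, d=2, jump=0, S_4=-5
t=4: S=-5, d=4, jump=3, S_5=-2
t=5: S=-2, d=4, jump=3, S_6=1
t=6: S=1, d=3, jump=-2, S_7=-1
t=7: S=-1, d=1, jump=0, S_8=-1
t=8: S=-1, d=4, jump=3, S_9=2
t=9: S=2, d=3, jump=-2, S_10=0
t=10: S=0, d=5, jump=0, S_11=0

0


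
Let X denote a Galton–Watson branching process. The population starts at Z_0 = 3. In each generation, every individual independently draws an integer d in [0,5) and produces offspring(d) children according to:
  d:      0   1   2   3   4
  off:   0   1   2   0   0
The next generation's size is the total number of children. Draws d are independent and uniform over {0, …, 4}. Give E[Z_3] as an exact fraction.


81/125

Outcome values over d=0..4: [0, 1, 2, 0, 0]
Σy = 3, Σy² = 5, M = 5
μ = 3/5 = 3/5,  σ² = 5/5 − (3/5)² = 16/25
E[Z_0] = 3
E[Z_1] = 3/5·E[Z_0] = 9/5
E[Z_2] = 3/5·E[Z_1] = 27/25
E[Z_3] = 3/5·E[Z_2] = 81/125


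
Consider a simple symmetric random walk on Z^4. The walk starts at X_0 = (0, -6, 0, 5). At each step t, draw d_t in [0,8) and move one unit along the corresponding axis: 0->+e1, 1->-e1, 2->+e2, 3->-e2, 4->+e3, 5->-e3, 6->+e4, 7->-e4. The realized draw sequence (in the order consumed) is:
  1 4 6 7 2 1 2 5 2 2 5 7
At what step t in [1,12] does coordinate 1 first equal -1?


t=0: X=(0, -6, 0, 5), d=1 → -e1, X_1=(-1, -6, 0, 5)
t=1: X=(-1, -6, 0, 5), d=4 → +e3, X_2=(-1, -6, 1, 5)
t=2: X=(-1, -6, 1, 5), d=6 → +e4, X_3=(-1, -6, 1, 6)
t=3: X=(-1, -6, 1, 6), d=7 → -e4, X_4=(-1, -6, 1, 5)
t=4: X=(-1, -6, 1, 5), d=2 → +e2, X_5=(-1, -5, 1, 5)
t=5: X=(-1, -5, 1, 5), d=1 → -e1, X_6=(-2, -5, 1, 5)
t=6: X=(-2, -5, 1, 5), d=2 → +e2, X_7=(-2, -4, 1, 5)
t=7: X=(-2, -4, 1, 5), d=5 → -e3, X_8=(-2, -4, 0, 5)
t=8: X=(-2, -4, 0, 5), d=2 → +e2, X_9=(-2, -3, 0, 5)
t=9: X=(-2, -3, 0, 5), d=2 → +e2, X_10=(-2, -2, 0, 5)
t=10: X=(-2, -2, 0, 5), d=5 → -e3, X_11=(-2, -2, -1, 5)
t=11: X=(-2, -2, -1, 5), d=7 → -e4, X_12=(-2, -2, -1, 4)

1


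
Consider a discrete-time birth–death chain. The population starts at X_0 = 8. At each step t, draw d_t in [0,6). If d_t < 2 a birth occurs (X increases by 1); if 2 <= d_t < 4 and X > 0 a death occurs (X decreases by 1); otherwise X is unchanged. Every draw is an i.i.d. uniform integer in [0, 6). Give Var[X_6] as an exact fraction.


X can drop by at most 1 per step and X_0 = 8 > T = 6, so X_t >= 8 − t >= 2 > 0 for every t <= 6: the floor at 0 (the 'and X > 0' condition) never binds. Hence X_6 = X_0 + Σ_{t<6} Y_t with i.i.d. increments Y_t = y(d_t) ∈ {+1, −1, 0}.
Outcome values over d=0..5: [1, 1, -1, -1, 0, 0]
Σy = 0, Σy² = 4, M = 6
μ = 0/6 = 0,  σ² = 4/6 − (0)² = 2/3
Independent increments: Var[X_6] = 6·σ² = 6·(2/3) = 4

4


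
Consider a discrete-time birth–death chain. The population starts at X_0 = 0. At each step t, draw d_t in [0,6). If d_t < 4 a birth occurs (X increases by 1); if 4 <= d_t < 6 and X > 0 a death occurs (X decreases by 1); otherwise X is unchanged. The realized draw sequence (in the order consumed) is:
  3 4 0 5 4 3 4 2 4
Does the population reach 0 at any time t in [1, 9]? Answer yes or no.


yes

t=0: X=0, d=3 → birth, X_1=1
t=1: X=1, d=4 → death, X_2=0
t=2: X=0, d=0 → birth, X_3=1
t=3: X=1, d=5 → death, X_4=0
t=4: X=0, d=4 → hold, X_5=0
t=5: X=0, d=3 → birth, X_6=1
t=6: X=1, d=4 → death, X_7=0
t=7: X=0, d=2 → birth, X_8=1
t=8: X=1, d=4 → death, X_9=0


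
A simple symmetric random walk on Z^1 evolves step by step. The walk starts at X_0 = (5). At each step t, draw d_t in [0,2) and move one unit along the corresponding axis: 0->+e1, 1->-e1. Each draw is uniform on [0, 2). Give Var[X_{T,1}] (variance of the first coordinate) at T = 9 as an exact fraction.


9

Outcome values over d=0..1: [1, -1]
Σy = 0, Σy² = 2, M = 2
μ = 0/2 = 0,  σ² = 2/2 − (0)² = 1
Independent increments: Var[X_9] = 9·σ² = 9·(1) = 9


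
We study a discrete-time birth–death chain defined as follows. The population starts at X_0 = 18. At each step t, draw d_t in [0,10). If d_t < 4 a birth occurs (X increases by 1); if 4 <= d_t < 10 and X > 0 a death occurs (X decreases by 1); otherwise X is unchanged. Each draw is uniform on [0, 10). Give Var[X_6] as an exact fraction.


144/25

X can drop by at most 1 per step and X_0 = 18 > T = 6, so X_t >= 18 − t >= 12 > 0 for every t <= 6: the floor at 0 (the 'and X > 0' condition) never binds. Hence X_6 = X_0 + Σ_{t<6} Y_t with i.i.d. increments Y_t = y(d_t) ∈ {+1, −1, 0}.
Outcome values over d=0..9: [1, 1, 1, 1, -1, -1, -1, -1, -1, -1]
Σy = -2, Σy² = 10, M = 10
μ = -2/10 = -1/5,  σ² = 10/10 − (-1/5)² = 24/25
Independent increments: Var[X_6] = 6·σ² = 6·(24/25) = 144/25


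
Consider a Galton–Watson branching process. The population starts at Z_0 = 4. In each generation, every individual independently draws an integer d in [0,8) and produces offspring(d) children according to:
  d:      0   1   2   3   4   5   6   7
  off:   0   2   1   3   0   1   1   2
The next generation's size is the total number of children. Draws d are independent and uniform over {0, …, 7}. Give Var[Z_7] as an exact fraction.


Outcome values over d=0..7: [0, 2, 1, 3, 0, 1, 1, 2]
Σy = 10, Σy² = 20, M = 8
μ = 10/8 = 5/4,  σ² = 20/8 − (5/4)² = 15/16
V_0 = 0, E_0 = 4
V_1 = 15/16·E_0 + (5/4)²·V_0 = 15/4;  E_1 = 5
V_2 = 15/16·E_1 + (5/4)²·V_1 = 675/64;  E_2 = 25/4
V_3 = 15/16·E_2 + (5/4)²·V_2 = 22875/1024;  E_3 = 125/16
V_4 = 15/16·E_3 + (5/4)²·V_3 = 691875/16384;  E_4 = 625/64
V_5 = 15/16·E_4 + (5/4)²·V_4 = 19696875/262144;  E_5 = 3125/256
V_6 = 15/16·E_5 + (5/4)²·V_5 = 540421875/4194304;  E_6 = 15625/1024
V_7 = 15/16·E_6 + (5/4)²·V_6 = 14470546875/67108864;  E_7 = 78125/4096

14470546875/67108864


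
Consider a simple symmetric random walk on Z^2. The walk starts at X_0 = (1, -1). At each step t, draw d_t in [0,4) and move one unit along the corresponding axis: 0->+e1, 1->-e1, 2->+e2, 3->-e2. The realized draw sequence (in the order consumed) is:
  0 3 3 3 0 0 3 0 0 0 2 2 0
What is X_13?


(8, -3)

t=0: X=(1, -1), d=0 → +e1, X_1=(2, -1)
t=1: X=(2, -1), d=3 → -e2, X_2=(2, -2)
t=2: X=(2, -2), d=3 → -e2, X_3=(2, -3)
t=3: X=(2, -3), d=3 → -e2, X_4=(2, -4)
t=4: X=(2, -4), d=0 → +e1, X_5=(3, -4)
t=5: X=(3, -4), d=0 → +e1, X_6=(4, -4)
t=6: X=(4, -4), d=3 → -e2, X_7=(4, -5)
t=7: X=(4, -5), d=0 → +e1, X_8=(5, -5)
t=8: X=(5, -5), d=0 → +e1, X_9=(6, -5)
t=9: X=(6, -5), d=0 → +e1, X_10=(7, -5)
t=10: X=(7, -5), d=2 → +e2, X_11=(7, -4)
t=11: X=(7, -4), d=2 → +e2, X_12=(7, -3)
t=12: X=(7, -3), d=0 → +e1, X_13=(8, -3)


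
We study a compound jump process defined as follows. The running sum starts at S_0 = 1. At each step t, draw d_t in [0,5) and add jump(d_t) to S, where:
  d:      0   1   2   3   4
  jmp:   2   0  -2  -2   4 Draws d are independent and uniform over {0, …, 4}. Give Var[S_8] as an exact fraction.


1088/25

Outcome values over d=0..4: [2, 0, -2, -2, 4]
Σy = 2, Σy² = 28, M = 5
μ = 2/5 = 2/5,  σ² = 28/5 − (2/5)² = 136/25
Independent increments: Var[S_8] = 8·σ² = 8·(136/25) = 1088/25


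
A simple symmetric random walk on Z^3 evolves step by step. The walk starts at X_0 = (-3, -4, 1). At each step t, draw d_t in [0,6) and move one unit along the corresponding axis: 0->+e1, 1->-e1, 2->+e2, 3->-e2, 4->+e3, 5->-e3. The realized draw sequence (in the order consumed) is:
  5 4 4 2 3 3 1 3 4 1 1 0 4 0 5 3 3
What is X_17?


t=0: X=(-3, -4, 1), d=5 → -e3, X_1=(-3, -4, 0)
t=1: X=(-3, -4, 0), d=4 → +e3, X_2=(-3, -4, 1)
t=2: X=(-3, -4, 1), d=4 → +e3, X_3=(-3, -4, 2)
t=3: X=(-3, -4, 2), d=2 → +e2, X_4=(-3, -3, 2)
t=4: X=(-3, -3, 2), d=3 → -e2, X_5=(-3, -4, 2)
t=5: X=(-3, -4, 2), d=3 → -e2, X_6=(-3, -5, 2)
t=6: X=(-3, -5, 2), d=1 → -e1, X_7=(-4, -5, 2)
t=7: X=(-4, -5, 2), d=3 → -e2, X_8=(-4, -6, 2)
t=8: X=(-4, -6, 2), d=4 → +e3, X_9=(-4, -6, 3)
t=9: X=(-4, -6, 3), d=1 → -e1, X_10=(-5, -6, 3)
t=10: X=(-5, -6, 3), d=1 → -e1, X_11=(-6, -6, 3)
t=11: X=(-6, -6, 3), d=0 → +e1, X_12=(-5, -6, 3)
t=12: X=(-5, -6, 3), d=4 → +e3, X_13=(-5, -6, 4)
t=13: X=(-5, -6, 4), d=0 → +e1, X_14=(-4, -6, 4)
t=14: X=(-4, -6, 4), d=5 → -e3, X_15=(-4, -6, 3)
t=15: X=(-4, -6, 3), d=3 → -e2, X_16=(-4, -7, 3)
t=16: X=(-4, -7, 3), d=3 → -e2, X_17=(-4, -8, 3)

(-4, -8, 3)


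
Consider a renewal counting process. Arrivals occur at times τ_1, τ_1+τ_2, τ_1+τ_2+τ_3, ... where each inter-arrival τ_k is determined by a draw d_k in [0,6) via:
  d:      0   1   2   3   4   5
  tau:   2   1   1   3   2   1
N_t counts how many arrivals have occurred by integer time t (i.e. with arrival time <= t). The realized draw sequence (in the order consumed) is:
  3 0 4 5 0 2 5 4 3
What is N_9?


draw d_1=3: τ_1=3, arrival time A_1=3
draw d_2=0: τ_2=2, arrival time A_2=5
draw d_3=4: τ_3=2, arrival time A_3=7
draw d_4=5: τ_4=1, arrival time A_4=8
draw d_5=0: τ_5=2, arrival time A_5=10
draw d_6=2: τ_6=1, arrival time A_6=11
draw d_7=5: τ_7=1, arrival time A_7=12
draw d_8=4: τ_8=2, arrival time A_8=14
draw d_9=3: τ_9=3, arrival time A_9=17
N_t over t=0..9: 0:0 1:0 2:0 3:1 4:1 5:2 6:2 7:3 8:4 9:4

4


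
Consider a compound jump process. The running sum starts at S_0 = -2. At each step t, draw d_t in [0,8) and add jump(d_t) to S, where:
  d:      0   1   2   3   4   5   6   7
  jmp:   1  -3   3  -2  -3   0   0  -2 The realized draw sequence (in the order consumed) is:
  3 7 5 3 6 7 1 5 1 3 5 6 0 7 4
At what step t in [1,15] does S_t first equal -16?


t=0: S=-2, d=3, jump=-2, S_1=-4
t=1: S=-4, d=7, jump=-2, S_2=-6
t=2: S=-6, d=5, jump=0, S_3=-6
t=3: S=-6, d=3, jump=-2, S_4=-8
t=4: S=-8, d=6, jump=0, S_5=-8
t=5: S=-8, d=7, jump=-2, S_6=-10
t=6: S=-10, d=1, jump=-3, S_7=-13
t=7: S=-13, d=5, jump=0, S_8=-13
t=8: S=-13, d=1, jump=-3, S_9=-16
t=9: S=-16, d=3, jump=-2, S_10=-18
t=10: S=-18, d=5, jump=0, S_11=-18
t=11: S=-18, d=6, jump=0, S_12=-18
t=12: S=-18, d=0, jump=1, S_13=-17
t=13: S=-17, d=7, jump=-2, S_14=-19
t=14: S=-19, d=4, jump=-3, S_15=-22

9


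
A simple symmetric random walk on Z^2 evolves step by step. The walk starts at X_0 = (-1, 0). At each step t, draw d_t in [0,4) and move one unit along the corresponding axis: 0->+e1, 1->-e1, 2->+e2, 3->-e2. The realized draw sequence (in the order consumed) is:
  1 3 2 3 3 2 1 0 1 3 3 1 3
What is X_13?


(-4, -4)

t=0: X=(-1, 0), d=1 → -e1, X_1=(-2, 0)
t=1: X=(-2, 0), d=3 → -e2, X_2=(-2, -1)
t=2: X=(-2, -1), d=2 → +e2, X_3=(-2, 0)
t=3: X=(-2, 0), d=3 → -e2, X_4=(-2, -1)
t=4: X=(-2, -1), d=3 → -e2, X_5=(-2, -2)
t=5: X=(-2, -2), d=2 → +e2, X_6=(-2, -1)
t=6: X=(-2, -1), d=1 → -e1, X_7=(-3, -1)
t=7: X=(-3, -1), d=0 → +e1, X_8=(-2, -1)
t=8: X=(-2, -1), d=1 → -e1, X_9=(-3, -1)
t=9: X=(-3, -1), d=3 → -e2, X_10=(-3, -2)
t=10: X=(-3, -2), d=3 → -e2, X_11=(-3, -3)
t=11: X=(-3, -3), d=1 → -e1, X_12=(-4, -3)
t=12: X=(-4, -3), d=3 → -e2, X_13=(-4, -4)


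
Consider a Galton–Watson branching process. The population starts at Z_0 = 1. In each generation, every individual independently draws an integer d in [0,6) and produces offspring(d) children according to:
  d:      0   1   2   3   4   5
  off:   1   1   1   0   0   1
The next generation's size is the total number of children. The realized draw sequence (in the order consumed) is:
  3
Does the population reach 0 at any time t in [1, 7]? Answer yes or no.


yes

gen 0: Z_0=1, draws=[3], offspring=[0], Z_1=0
gen 1: Z_1=0, draws=[], offspring=[], Z_2=0
gen 2: Z_2=0, draws=[], offspring=[], Z_3=0
gen 3: Z_3=0, draws=[], offspring=[], Z_4=0
gen 4: Z_4=0, draws=[], offspring=[], Z_5=0
gen 5: Z_5=0, draws=[], offspring=[], Z_6=0
gen 6: Z_6=0, draws=[], offspring=[], Z_7=0
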